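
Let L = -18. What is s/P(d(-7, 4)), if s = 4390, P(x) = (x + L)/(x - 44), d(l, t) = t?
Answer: 87800/7 ≈ 12543.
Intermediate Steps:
P(x) = (-18 + x)/(-44 + x) (P(x) = (x - 18)/(x - 44) = (-18 + x)/(-44 + x))
s/P(d(-7, 4)) = 4390/(((-18 + 4)/(-44 + 4))) = 4390/((-14/(-40))) = 4390/((-1/40*(-14))) = 4390/(7/20) = 4390*(20/7) = 87800/7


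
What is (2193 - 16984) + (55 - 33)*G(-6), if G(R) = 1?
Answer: -14769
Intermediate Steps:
(2193 - 16984) + (55 - 33)*G(-6) = (2193 - 16984) + (55 - 33)*1 = -14791 + 22*1 = -14791 + 22 = -14769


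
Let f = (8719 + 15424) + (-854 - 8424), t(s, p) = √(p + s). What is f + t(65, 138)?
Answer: 14865 + √203 ≈ 14879.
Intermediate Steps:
f = 14865 (f = 24143 - 9278 = 14865)
f + t(65, 138) = 14865 + √(138 + 65) = 14865 + √203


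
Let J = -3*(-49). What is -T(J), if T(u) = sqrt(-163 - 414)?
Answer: -I*sqrt(577) ≈ -24.021*I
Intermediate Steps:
J = 147
T(u) = I*sqrt(577) (T(u) = sqrt(-577) = I*sqrt(577))
-T(J) = -I*sqrt(577)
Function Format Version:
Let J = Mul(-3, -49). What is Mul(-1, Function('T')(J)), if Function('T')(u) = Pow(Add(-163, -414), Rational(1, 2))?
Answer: Mul(-1, I, Pow(577, Rational(1, 2))) ≈ Mul(-24.021, I)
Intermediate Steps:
J = 147
Function('T')(u) = Mul(I, Pow(577, Rational(1, 2))) (Function('T')(u) = Pow(-577, Rational(1, 2)) = Mul(I, Pow(577, Rational(1, 2))))
Mul(-1, Function('T')(J)) = Mul(-1, Mul(I, Pow(577, Rational(1, 2)))) = Mul(-1, I, Pow(577, Rational(1, 2)))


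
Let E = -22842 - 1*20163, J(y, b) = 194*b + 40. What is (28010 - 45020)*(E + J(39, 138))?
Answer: 275442930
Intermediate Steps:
J(y, b) = 40 + 194*b
E = -43005 (E = -22842 - 20163 = -43005)
(28010 - 45020)*(E + J(39, 138)) = (28010 - 45020)*(-43005 + (40 + 194*138)) = -17010*(-43005 + (40 + 26772)) = -17010*(-43005 + 26812) = -17010*(-16193) = 275442930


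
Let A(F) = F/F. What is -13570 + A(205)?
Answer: -13569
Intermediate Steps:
A(F) = 1
-13570 + A(205) = -13570 + 1 = -13569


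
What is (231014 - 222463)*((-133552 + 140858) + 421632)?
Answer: 3667848838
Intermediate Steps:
(231014 - 222463)*((-133552 + 140858) + 421632) = 8551*(7306 + 421632) = 8551*428938 = 3667848838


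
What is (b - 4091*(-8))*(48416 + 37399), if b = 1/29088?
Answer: 9077244339775/3232 ≈ 2.8086e+9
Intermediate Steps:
b = 1/29088 ≈ 3.4378e-5
(b - 4091*(-8))*(48416 + 37399) = (1/29088 - 4091*(-8))*(48416 + 37399) = (1/29088 + 32728)*85815 = (951992065/29088)*85815 = 9077244339775/3232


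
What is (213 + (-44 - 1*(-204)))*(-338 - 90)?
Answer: -159644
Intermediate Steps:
(213 + (-44 - 1*(-204)))*(-338 - 90) = (213 + (-44 + 204))*(-428) = (213 + 160)*(-428) = 373*(-428) = -159644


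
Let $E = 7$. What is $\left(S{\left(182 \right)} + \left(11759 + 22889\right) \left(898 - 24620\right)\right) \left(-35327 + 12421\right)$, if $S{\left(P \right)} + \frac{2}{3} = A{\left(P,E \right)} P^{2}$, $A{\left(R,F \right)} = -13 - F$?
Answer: $\frac{56526213011060}{3} \approx 1.8842 \cdot 10^{13}$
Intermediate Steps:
$S{\left(P \right)} = - \frac{2}{3} - 20 P^{2}$ ($S{\left(P \right)} = - \frac{2}{3} + \left(-13 - 7\right) P^{2} = - \frac{2}{3} - 20 P^{2}$)
$\left(S{\left(182 \right)} + \left(11759 + 22889\right) \left(898 - 24620\right)\right) \left(-35327 + 12421\right) = \left(\left(- \frac{2}{3} - 20 \cdot 182^{2}\right) + \left(11759 + 22889\right) \left(898 - 24620\right)\right) \left(-35327 + 12421\right) = \left(\left(- \frac{2}{3} - 662480\right) + 34648 \left(-23722\right)\right) \left(-22906\right) = \left(\left(- \frac{2}{3} - 662480\right) - 821919856\right) \left(-22906\right) = \left(- \frac{1987442}{3} - 821919856\right) \left(-22906\right) = \left(- \frac{2467747010}{3}\right) \left(-22906\right) = \frac{56526213011060}{3}$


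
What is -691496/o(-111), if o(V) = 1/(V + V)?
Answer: 153512112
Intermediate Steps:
o(V) = 1/(2*V)
-691496/o(-111) = -691496/((1/2)/(-111)) = -691496/((1/2)*(-1/111)) = -691496/(-1/222) = -691496*(-222) = 153512112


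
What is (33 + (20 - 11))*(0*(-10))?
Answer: 0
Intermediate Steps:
(33 + (20 - 11))*(0*(-10)) = (33 + 9)*0 = 42*0 = 0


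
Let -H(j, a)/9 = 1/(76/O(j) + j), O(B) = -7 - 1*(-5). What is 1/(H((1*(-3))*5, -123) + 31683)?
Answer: 53/1679208 ≈ 3.1563e-5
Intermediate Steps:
O(B) = -2 (O(B) = -7 + 5 = -2)
H(j, a) = -9/(-38 + j) (H(j, a) = -9/(76/(-2) + j) = -9/(76*(-½) + j) = -9/(-38 + j))
1/(H((1*(-3))*5, -123) + 31683) = 1/(9/(38 - 1*(-3)*5) + 31683) = 1/(9/(38 - (-3)*5) + 31683) = 1/(9/(38 - 1*(-15)) + 31683) = 1/(9/(38 + 15) + 31683) = 1/(9/53 + 31683) = 1/(1679208/53) = 53/1679208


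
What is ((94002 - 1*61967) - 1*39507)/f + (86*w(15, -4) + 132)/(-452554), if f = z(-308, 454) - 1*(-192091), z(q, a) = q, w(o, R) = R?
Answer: -1670412746/43396081891 ≈ -0.038492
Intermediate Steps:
f = 191783 (f = -308 - 1*(-192091) = -308 + 192091 = 191783)
((94002 - 1*61967) - 1*39507)/f + (86*w(15, -4) + 132)/(-452554) = ((94002 - 1*61967) - 1*39507)/191783 + (86*(-4) + 132)/(-452554) = ((94002 - 61967) - 39507)*(1/191783) + (-344 + 132)*(-1/452554) = (32035 - 39507)*(1/191783) - 212*(-1/452554) = -7472*1/191783 + 106/226277 = -7472/191783 + 106/226277 = -1670412746/43396081891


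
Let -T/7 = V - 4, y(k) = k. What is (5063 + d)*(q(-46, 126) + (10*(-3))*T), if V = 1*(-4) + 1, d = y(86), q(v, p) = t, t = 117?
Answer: -6966597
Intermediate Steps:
q(v, p) = 117
d = 86
V = -3 (V = -4 + 1 = -3)
T = 49 (T = -7*(-3 - 4) = -7*(-7) = 49)
(5063 + d)*(q(-46, 126) + (10*(-3))*T) = (5063 + 86)*(117 + (10*(-3))*49) = 5149*(117 - 30*49) = 5149*(117 - 1470) = 5149*(-1353) = -6966597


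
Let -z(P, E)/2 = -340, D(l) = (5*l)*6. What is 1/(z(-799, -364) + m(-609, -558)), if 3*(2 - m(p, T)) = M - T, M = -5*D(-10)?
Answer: -¼ ≈ -0.25000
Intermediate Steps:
D(l) = 30*l
z(P, E) = 680 (z(P, E) = -2*(-340) = 680)
M = 1500 (M = -150*(-10) = -5*(-300) = 1500)
m(p, T) = -498 + T/3 (m(p, T) = 2 - (1500 - T)/3 = 2 + (-500 + T/3) = -498 + T/3)
1/(z(-799, -364) + m(-609, -558)) = 1/(680 + (-498 + (⅓)*(-558))) = 1/(680 + (-498 - 186)) = 1/(680 - 684) = 1/(-4) = -¼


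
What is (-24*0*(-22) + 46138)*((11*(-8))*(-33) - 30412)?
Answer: -1269164104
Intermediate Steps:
(-24*0*(-22) + 46138)*((11*(-8))*(-33) - 30412) = (0*(-22) + 46138)*(-88*(-33) - 30412) = (0 + 46138)*(2904 - 30412) = 46138*(-27508) = -1269164104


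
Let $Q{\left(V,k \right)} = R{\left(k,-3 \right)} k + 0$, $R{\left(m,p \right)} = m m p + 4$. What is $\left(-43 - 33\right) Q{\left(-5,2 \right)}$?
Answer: $1216$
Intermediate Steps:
$R{\left(m,p \right)} = 4 + p m^{2}$ ($R{\left(m,p \right)} = m^{2} p + 4 = p m^{2} + 4 = 4 + p m^{2}$)
$Q{\left(V,k \right)} = k \left(4 - 3 k^{2}\right)$ ($Q{\left(V,k \right)} = \left(4 - 3 k^{2}\right) k + 0 = k \left(4 - 3 k^{2}\right) + 0 = k \left(4 - 3 k^{2}\right)$)
$\left(-43 - 33\right) Q{\left(-5,2 \right)} = \left(-43 - 33\right) 2 \left(4 - 3 \cdot 2^{2}\right) = - 76 \cdot 2 \left(4 - 12\right) = - 76 \cdot 2 \left(-8\right) = \left(-76\right) \left(-16\right) = 1216$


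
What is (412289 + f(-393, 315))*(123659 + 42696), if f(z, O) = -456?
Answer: 68510478715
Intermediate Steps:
(412289 + f(-393, 315))*(123659 + 42696) = (412289 - 456)*(123659 + 42696) = 411833*166355 = 68510478715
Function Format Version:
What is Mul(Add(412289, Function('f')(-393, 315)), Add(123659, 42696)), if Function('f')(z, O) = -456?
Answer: 68510478715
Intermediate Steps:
Mul(Add(412289, Function('f')(-393, 315)), Add(123659, 42696)) = Mul(Add(412289, -456), Add(123659, 42696)) = Mul(411833, 166355) = 68510478715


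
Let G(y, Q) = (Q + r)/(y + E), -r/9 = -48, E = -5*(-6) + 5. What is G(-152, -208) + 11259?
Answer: 1317079/117 ≈ 11257.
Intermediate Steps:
E = 35 (E = 30 + 5 = 35)
r = 432 (r = -9*(-48) = 432)
G(y, Q) = (432 + Q)/(35 + y) (G(y, Q) = (Q + 432)/(y + 35) = (432 + Q)/(35 + y))
G(-152, -208) + 11259 = (432 - 208)/(35 - 152) + 11259 = 224/(-117) + 11259 = -1/117*224 + 11259 = -224/117 + 11259 = 1317079/117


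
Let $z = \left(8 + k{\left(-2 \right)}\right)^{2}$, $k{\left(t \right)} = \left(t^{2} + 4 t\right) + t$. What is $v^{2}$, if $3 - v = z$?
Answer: $1$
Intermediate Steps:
$k{\left(t \right)} = t^{2} + 5 t$
$z = 4$ ($z = \left(8 - 2 \left(5 - 2\right)\right)^{2} = \left(8 - 6\right)^{2} = 2^{2} = 4$)
$v = -1$ ($v = 3 - 4 = -1$)
$v^{2} = \left(-1\right)^{2} = 1$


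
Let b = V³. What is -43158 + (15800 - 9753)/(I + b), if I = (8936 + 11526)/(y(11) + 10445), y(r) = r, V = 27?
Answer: -4441485698174/102912955 ≈ -43158.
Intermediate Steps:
b = 19683 (b = 27³ = 19683)
I = 10231/5228 (I = (8936 + 11526)/(11 + 10445) = 20462/10456 = 20462*(1/10456) = 10231/5228 ≈ 1.9570)
-43158 + (15800 - 9753)/(I + b) = -43158 + (15800 - 9753)/(10231/5228 + 19683) = -43158 + 6047/(102912955/5228) = -43158 + 6047*(5228/102912955) = -43158 + 31613716/102912955 = -4441485698174/102912955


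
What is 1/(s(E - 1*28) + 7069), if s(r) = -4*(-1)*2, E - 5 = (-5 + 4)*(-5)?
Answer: 1/7077 ≈ 0.00014130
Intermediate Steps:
E = 10 (E = 5 + (-5 + 4)*(-5) = 5 - 1*(-5) = 5 + 5 = 10)
s(r) = 8 (s(r) = 4*2 = 8)
1/(s(E - 1*28) + 7069) = 1/(8 + 7069) = 1/7077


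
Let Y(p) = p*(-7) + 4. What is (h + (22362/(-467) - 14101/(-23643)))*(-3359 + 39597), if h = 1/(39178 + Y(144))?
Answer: -361136720078192455/210744930447 ≈ -1.7136e+6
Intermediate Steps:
Y(p) = 4 - 7*p (Y(p) = -7*p + 4 = 4 - 7*p)
h = 1/38174 (h = 1/(39178 + (4 - 7*144)) = 1/(39178 + (4 - 1008)) = 1/(39178 - 1004) = 1/38174 ≈ 2.6196e-5)
(h + (22362/(-467) - 14101/(-23643)))*(-3359 + 39597) = (1/38174 + (22362/(-467) - 14101/(-23643)))*(-3359 + 39597) = (1/38174 + (22362*(-1/467) - 14101*(-1/23643)))*36238 = (1/38174 + (-22362/467 + 14101/23643))*36238 = (1/38174 - 522119599/11041281)*36238 = -19931382530945/421489860894*36238 = -361136720078192455/210744930447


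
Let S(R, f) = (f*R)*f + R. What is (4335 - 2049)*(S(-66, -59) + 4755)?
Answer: -514480302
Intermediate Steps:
S(R, f) = R + R*f**2 (S(R, f) = (R*f)*f + R = R*f**2 + R = R + R*f**2)
(4335 - 2049)*(S(-66, -59) + 4755) = (4335 - 2049)*(-66*(1 + (-59)**2) + 4755) = 2286*(-66*(1 + 3481) + 4755) = 2286*(-66*3482 + 4755) = 2286*(-229812 + 4755) = 2286*(-225057) = -514480302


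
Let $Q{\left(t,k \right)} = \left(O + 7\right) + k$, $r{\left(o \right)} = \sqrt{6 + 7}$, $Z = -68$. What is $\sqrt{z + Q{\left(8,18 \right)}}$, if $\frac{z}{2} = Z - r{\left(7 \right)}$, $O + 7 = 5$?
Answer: $\sqrt{-113 - 2 \sqrt{13}} \approx 10.964 i$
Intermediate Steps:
$O = -2$ ($O = -7 + 5 = -2$)
$r{\left(o \right)} = \sqrt{13}$
$Q{\left(t,k \right)} = 5 + k$ ($Q{\left(t,k \right)} = \left(-2 + 7\right) + k = 5 + k$)
$z = -136 - 2 \sqrt{13}$ ($z = 2 \left(-68 - \sqrt{13}\right) = -136 - 2 \sqrt{13} \approx -143.21$)
$\sqrt{z + Q{\left(8,18 \right)}} = \sqrt{\left(-136 - 2 \sqrt{13}\right) + \left(5 + 18\right)} = \sqrt{\left(-136 - 2 \sqrt{13}\right) + 23} = \sqrt{-113 - 2 \sqrt{13}}$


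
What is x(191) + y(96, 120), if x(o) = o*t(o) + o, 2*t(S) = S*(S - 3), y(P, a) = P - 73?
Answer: 3429428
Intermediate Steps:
y(P, a) = -73 + P
t(S) = S*(-3 + S)/2 (t(S) = (S*(S - 3))/2 = (S*(-3 + S))/2 = S*(-3 + S)/2)
x(o) = o + o²*(-3 + o)/2 (x(o) = o*(o*(-3 + o)/2) + o = o²*(-3 + o)/2 + o = o + o²*(-3 + o)/2)
x(191) + y(96, 120) = (½)*191*(2 + 191*(-3 + 191)) + (-73 + 96) = (½)*191*(2 + 191*188) + 23 = (½)*191*(2 + 35908) + 23 = (½)*191*35910 + 23 = 3429405 + 23 = 3429428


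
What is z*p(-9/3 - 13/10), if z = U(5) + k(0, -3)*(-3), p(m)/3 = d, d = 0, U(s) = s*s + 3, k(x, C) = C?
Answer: 0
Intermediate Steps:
U(s) = 3 + s² (U(s) = s² + 3 = 3 + s²)
p(m) = 0 (p(m) = 3*0 = 0)
z = 37 (z = (3 + 5²) - 3*(-3) = (3 + 25) + 9 = 28 + 9 = 37)
z*p(-9/3 - 13/10) = 37*0 = 0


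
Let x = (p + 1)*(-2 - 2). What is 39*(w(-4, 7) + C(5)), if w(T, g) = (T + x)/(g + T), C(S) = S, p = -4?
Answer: 299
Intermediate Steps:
x = 12 (x = (-4 + 1)*(-2 - 2) = -3*(-4) = 12)
w(T, g) = (12 + T)/(T + g) (w(T, g) = (T + 12)/(g + T) = (12 + T)/(T + g))
39*(w(-4, 7) + C(5)) = 39*((12 - 4)/(-4 + 7) + 5) = 39*(8/3 + 5) = 39*(23/3) = 299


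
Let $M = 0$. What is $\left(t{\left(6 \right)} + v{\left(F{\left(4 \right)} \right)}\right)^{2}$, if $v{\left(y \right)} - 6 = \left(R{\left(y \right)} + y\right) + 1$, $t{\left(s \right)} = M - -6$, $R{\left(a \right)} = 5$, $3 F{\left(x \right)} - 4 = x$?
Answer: $\frac{3844}{9} \approx 427.11$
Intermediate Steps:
$F{\left(x \right)} = \frac{4}{3} + \frac{x}{3}$
$t{\left(s \right)} = 6$ ($t{\left(s \right)} = 0 - -6 = 0 + 6 = 6$)
$v{\left(y \right)} = 12 + y$ ($v{\left(y \right)} = 6 + \left(\left(5 + y\right) + 1\right) = 6 + \left(6 + y\right) = 12 + y$)
$\left(t{\left(6 \right)} + v{\left(F{\left(4 \right)} \right)}\right)^{2} = \left(6 + \left(12 + \left(\frac{4}{3} + \frac{1}{3} \cdot 4\right)\right)\right)^{2} = \left(6 + \left(12 + \left(\frac{4}{3} + \frac{4}{3}\right)\right)\right)^{2} = \left(6 + \left(12 + \frac{8}{3}\right)\right)^{2} = \left(6 + \frac{44}{3}\right)^{2} = \left(\frac{62}{3}\right)^{2} = \frac{3844}{9}$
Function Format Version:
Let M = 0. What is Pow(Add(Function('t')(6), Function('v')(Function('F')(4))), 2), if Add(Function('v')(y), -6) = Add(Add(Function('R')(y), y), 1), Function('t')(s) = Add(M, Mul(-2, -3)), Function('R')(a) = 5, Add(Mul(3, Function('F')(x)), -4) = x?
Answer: Rational(3844, 9) ≈ 427.11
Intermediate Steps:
Function('F')(x) = Add(Rational(4, 3), Mul(Rational(1, 3), x))
Function('t')(s) = 6 (Function('t')(s) = Add(0, Mul(-2, -3)) = Add(0, 6) = 6)
Function('v')(y) = Add(12, y) (Function('v')(y) = Add(6, Add(Add(5, y), 1)) = Add(6, Add(6, y)) = Add(12, y))
Pow(Add(Function('t')(6), Function('v')(Function('F')(4))), 2) = Pow(Add(6, Add(12, Add(Rational(4, 3), Mul(Rational(1, 3), 4)))), 2) = Pow(Add(6, Add(12, Add(Rational(4, 3), Rational(4, 3)))), 2) = Pow(Add(6, Add(12, Rational(8, 3))), 2) = Pow(Add(6, Rational(44, 3)), 2) = Pow(Rational(62, 3), 2) = Rational(3844, 9)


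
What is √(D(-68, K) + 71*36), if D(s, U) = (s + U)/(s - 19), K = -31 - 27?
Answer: √2150814/29 ≈ 50.571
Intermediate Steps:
K = -58
D(s, U) = (U + s)/(-19 + s)
√(D(-68, K) + 71*36) = √((-58 - 68)/(-19 - 68) + 71*36) = √(-126/(-87) + 2556) = √(-1/87*(-126) + 2556) = √(42/29 + 2556) = √(74166/29) = √2150814/29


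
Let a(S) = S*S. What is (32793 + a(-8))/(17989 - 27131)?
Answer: -32857/9142 ≈ -3.5941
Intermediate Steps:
a(S) = S²
(32793 + a(-8))/(17989 - 27131) = (32793 + (-8)²)/(17989 - 27131) = (32793 + 64)/(-9142) = 32857*(-1/9142) = -32857/9142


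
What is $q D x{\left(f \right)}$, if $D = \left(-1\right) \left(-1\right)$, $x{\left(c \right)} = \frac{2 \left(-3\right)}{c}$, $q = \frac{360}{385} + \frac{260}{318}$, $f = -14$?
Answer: $\frac{21458}{28567} \approx 0.75115$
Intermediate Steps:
$q = \frac{21458}{12243}$ ($q = 360 \cdot \frac{1}{385} + 260 \cdot \frac{1}{318} = \frac{72}{77} + \frac{130}{159} = \frac{21458}{12243} \approx 1.7527$)
$x{\left(c \right)} = - \frac{6}{c}$
$D = 1$
$q D x{\left(f \right)} = \frac{21458}{12243} \cdot 1 \left(- \frac{6}{-14}\right) = \frac{21458 \left(\left(-6\right) \left(- \frac{1}{14}\right)\right)}{12243} = \frac{21458}{12243} \cdot \frac{3}{7} = \frac{21458}{28567}$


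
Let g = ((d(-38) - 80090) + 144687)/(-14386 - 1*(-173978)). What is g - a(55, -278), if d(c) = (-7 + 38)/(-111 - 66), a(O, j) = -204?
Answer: 2886990787/14123892 ≈ 204.40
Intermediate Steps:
d(c) = -31/177 (d(c) = 31/(-177) = 31*(-1/177) = -31/177)
g = 5716819/14123892 (g = ((-31/177 - 80090) + 144687)/(-14386 - 1*(-173978)) = (-14175961/177 + 144687)/(-14386 + 173978) = (11433638/177)/159592 = (11433638/177)*(1/159592) = 5716819/14123892 ≈ 0.40476)
g - a(55, -278) = 5716819/14123892 - 1*(-204) = 5716819/14123892 + 204 = 2886990787/14123892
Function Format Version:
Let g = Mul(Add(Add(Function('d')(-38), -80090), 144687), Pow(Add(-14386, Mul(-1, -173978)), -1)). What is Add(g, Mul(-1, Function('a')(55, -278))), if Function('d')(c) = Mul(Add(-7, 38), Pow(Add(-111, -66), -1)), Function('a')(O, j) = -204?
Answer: Rational(2886990787, 14123892) ≈ 204.40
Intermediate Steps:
Function('d')(c) = Rational(-31, 177) (Function('d')(c) = Mul(31, Pow(-177, -1)) = Mul(31, Rational(-1, 177)) = Rational(-31, 177))
g = Rational(5716819, 14123892) (g = Mul(Add(Add(Rational(-31, 177), -80090), 144687), Pow(Add(-14386, Mul(-1, -173978)), -1)) = Mul(Add(Rational(-14175961, 177), 144687), Pow(Add(-14386, 173978), -1)) = Mul(Rational(11433638, 177), Pow(159592, -1)) = Mul(Rational(11433638, 177), Rational(1, 159592)) = Rational(5716819, 14123892) ≈ 0.40476)
Add(g, Mul(-1, Function('a')(55, -278))) = Add(Rational(5716819, 14123892), Mul(-1, -204)) = Add(Rational(5716819, 14123892), 204) = Rational(2886990787, 14123892)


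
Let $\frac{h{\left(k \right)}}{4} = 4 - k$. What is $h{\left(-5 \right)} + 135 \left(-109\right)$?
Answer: $-14679$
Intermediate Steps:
$h{\left(k \right)} = 16 - 4 k$ ($h{\left(k \right)} = 4 \left(4 - k\right) = 16 - 4 k$)
$h{\left(-5 \right)} + 135 \left(-109\right) = \left(16 - -20\right) + 135 \left(-109\right) = \left(16 + 20\right) - 14715 = 36 - 14715 = -14679$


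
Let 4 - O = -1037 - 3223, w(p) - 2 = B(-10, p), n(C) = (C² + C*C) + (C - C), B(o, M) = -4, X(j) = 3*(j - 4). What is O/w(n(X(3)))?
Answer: -2132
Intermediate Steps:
X(j) = -12 + 3*j (X(j) = 3*(-4 + j) = -12 + 3*j)
n(C) = 2*C² (n(C) = (C² + C²) + 0 = 2*C² + 0 = 2*C²)
w(p) = -2 (w(p) = 2 - 4 = -2)
O = 4264 (O = 4 - (-1037 - 3223) = 4 - 1*(-4260) = 4 + 4260 = 4264)
O/w(n(X(3))) = 4264/(-2) = 4264*(-½) = -2132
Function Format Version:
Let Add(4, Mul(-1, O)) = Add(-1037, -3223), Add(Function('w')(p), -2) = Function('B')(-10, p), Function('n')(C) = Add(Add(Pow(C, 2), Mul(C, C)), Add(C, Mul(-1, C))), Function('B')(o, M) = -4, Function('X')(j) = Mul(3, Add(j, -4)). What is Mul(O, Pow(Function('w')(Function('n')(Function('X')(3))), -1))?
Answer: -2132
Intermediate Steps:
Function('X')(j) = Add(-12, Mul(3, j)) (Function('X')(j) = Mul(3, Add(-4, j)) = Add(-12, Mul(3, j)))
Function('n')(C) = Mul(2, Pow(C, 2)) (Function('n')(C) = Add(Add(Pow(C, 2), Pow(C, 2)), 0) = Add(Mul(2, Pow(C, 2)), 0) = Mul(2, Pow(C, 2)))
Function('w')(p) = -2 (Function('w')(p) = Add(2, -4) = -2)
O = 4264 (O = Add(4, Mul(-1, Add(-1037, -3223))) = Add(4, Mul(-1, -4260)) = Add(4, 4260) = 4264)
Mul(O, Pow(Function('w')(Function('n')(Function('X')(3))), -1)) = Mul(4264, Pow(-2, -1)) = Mul(4264, Rational(-1, 2)) = -2132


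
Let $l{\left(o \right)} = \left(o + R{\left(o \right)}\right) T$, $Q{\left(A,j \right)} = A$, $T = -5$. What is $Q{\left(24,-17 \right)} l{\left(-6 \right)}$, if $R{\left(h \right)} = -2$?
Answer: $960$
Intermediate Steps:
$l{\left(o \right)} = 10 - 5 o$ ($l{\left(o \right)} = \left(o - 2\right) \left(-5\right) = \left(-2 + o\right) \left(-5\right) = 10 - 5 o$)
$Q{\left(24,-17 \right)} l{\left(-6 \right)} = 24 \left(10 - -30\right) = 24 \left(10 + 30\right) = 24 \cdot 40 = 960$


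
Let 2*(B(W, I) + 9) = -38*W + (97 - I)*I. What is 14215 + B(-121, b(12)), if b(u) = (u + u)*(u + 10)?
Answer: -97279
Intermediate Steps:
b(u) = 2*u*(10 + u) (b(u) = (2*u)*(10 + u) = 2*u*(10 + u))
B(W, I) = -9 - 19*W + I*(97 - I)/2 (B(W, I) = -9 + (-38*W + (97 - I)*I)/2 = -9 + (-38*W + I*(97 - I))/2 = -9 + (-19*W + I*(97 - I)/2) = -9 - 19*W + I*(97 - I)/2)
14215 + B(-121, b(12)) = 14215 + (-9 - 19*(-121) - 576*(10 + 12)²/2 + 97*(2*12*(10 + 12))/2) = 14215 + (-9 + 2299 - (2*12*22)²/2 + 97*(2*12*22)/2) = 14215 + (-9 + 2299 - ½*528² + (97/2)*528) = 14215 + (-9 + 2299 - ½*278784 + 25608) = 14215 + (-9 + 2299 - 139392 + 25608) = 14215 - 111494 = -97279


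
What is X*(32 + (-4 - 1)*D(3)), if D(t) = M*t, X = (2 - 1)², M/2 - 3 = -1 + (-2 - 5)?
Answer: 182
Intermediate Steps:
M = -10 (M = 6 + 2*(-1 + (-2 - 5)) = 6 + 2*(-1 - 7) = 6 + 2*(-8) = 6 - 16 = -10)
X = 1 (X = 1² = 1)
D(t) = -10*t
X*(32 + (-4 - 1)*D(3)) = 1*(32 + (-4 - 1)*(-10*3)) = 1*(32 - 5*(-30)) = 1*(32 + 150) = 1*182 = 182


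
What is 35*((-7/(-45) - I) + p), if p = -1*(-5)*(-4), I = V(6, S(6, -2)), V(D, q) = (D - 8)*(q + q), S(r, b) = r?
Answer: 1309/9 ≈ 145.44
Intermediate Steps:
V(D, q) = 2*q*(-8 + D) (V(D, q) = (-8 + D)*(2*q) = 2*q*(-8 + D))
I = -24 (I = 2*6*(-8 + 6) = 2*6*(-2) = -24)
p = -20 (p = 5*(-4) = -20)
35*((-7/(-45) - I) + p) = 35*((-7/(-45) - 1*(-24)) - 20) = 35*((-7*(-1/45) + 24) - 20) = 35*((7/45 + 24) - 20) = 35*(1087/45 - 20) = 35*(187/45) = 1309/9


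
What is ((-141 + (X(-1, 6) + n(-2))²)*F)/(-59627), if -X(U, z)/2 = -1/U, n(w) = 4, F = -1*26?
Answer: -3562/59627 ≈ -0.059738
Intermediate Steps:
F = -26
X(U, z) = 2/U (X(U, z) = -(-2)/U = 2/U)
((-141 + (X(-1, 6) + n(-2))²)*F)/(-59627) = ((-141 + (2/(-1) + 4)²)*(-26))/(-59627) = ((-141 + (2*(-1) + 4)²)*(-26))*(-1/59627) = ((-141 + (-2 + 4)²)*(-26))*(-1/59627) = ((-141 + 2²)*(-26))*(-1/59627) = ((-141 + 4)*(-26))*(-1/59627) = -137*(-26)*(-1/59627) = 3562*(-1/59627) = -3562/59627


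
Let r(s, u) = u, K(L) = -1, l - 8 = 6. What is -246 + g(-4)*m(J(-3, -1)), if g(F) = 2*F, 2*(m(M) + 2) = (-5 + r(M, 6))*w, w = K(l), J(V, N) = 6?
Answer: -226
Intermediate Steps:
l = 14 (l = 8 + 6 = 14)
w = -1
m(M) = -5/2 (m(M) = -2 + ((-5 + 6)*(-1))/2 = -2 + (1*(-1))/2 = -2 + (½)*(-1) = -2 - ½ = -5/2)
-246 + g(-4)*m(J(-3, -1)) = -246 + (2*(-4))*(-5/2) = -246 - 8*(-5/2) = -246 + 20 = -226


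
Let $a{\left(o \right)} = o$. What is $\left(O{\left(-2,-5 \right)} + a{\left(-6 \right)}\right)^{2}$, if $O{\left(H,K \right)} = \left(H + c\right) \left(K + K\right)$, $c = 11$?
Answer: $9216$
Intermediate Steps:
$O{\left(H,K \right)} = 2 K \left(11 + H\right)$ ($O{\left(H,K \right)} = \left(H + 11\right) \left(K + K\right) = \left(11 + H\right) 2 K = 2 K \left(11 + H\right)$)
$\left(O{\left(-2,-5 \right)} + a{\left(-6 \right)}\right)^{2} = \left(2 \left(-5\right) \left(11 - 2\right) - 6\right)^{2} = \left(2 \left(-5\right) 9 - 6\right)^{2} = \left(-90 - 6\right)^{2} = \left(-96\right)^{2} = 9216$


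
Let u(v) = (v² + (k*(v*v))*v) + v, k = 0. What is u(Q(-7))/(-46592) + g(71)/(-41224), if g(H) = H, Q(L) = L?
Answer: -44995/17149184 ≈ -0.0026237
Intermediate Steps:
u(v) = v + v² (u(v) = (v² + (0*(v*v))*v) + v = (v² + (0*v²)*v) + v = (v² + 0*v) + v = (v² + 0) + v = v² + v = v + v²)
u(Q(-7))/(-46592) + g(71)/(-41224) = -7*(1 - 7)/(-46592) + 71/(-41224) = -7*(-6)*(-1/46592) + 71*(-1/41224) = 42*(-1/46592) - 71/41224 = -3/3328 - 71/41224 = -44995/17149184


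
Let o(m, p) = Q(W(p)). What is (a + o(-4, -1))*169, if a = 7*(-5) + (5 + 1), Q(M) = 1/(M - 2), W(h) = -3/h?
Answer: -4732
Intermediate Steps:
Q(M) = 1/(-2 + M)
a = -29 (a = -35 + 6 = -29)
o(m, p) = 1/(-2 - 3/p)
(a + o(-4, -1))*169 = (-29 - 1*(-1)/(3 + 2*(-1)))*169 = (-29 - 1*(-1)/(3 - 2))*169 = (-29 - 1*(-1)/1)*169 = (-29 - 1*(-1)*1)*169 = (-29 + 1)*169 = -28*169 = -4732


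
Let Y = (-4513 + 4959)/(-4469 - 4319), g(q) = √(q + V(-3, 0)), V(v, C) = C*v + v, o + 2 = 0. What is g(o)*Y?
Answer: -223*I*√5/4394 ≈ -0.11348*I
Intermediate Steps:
o = -2 (o = -2 + 0 = -2)
V(v, C) = v + C*v
g(q) = √(-3 + q) (g(q) = √(q - 3*(1 + 0)) = √(q - 3*1) = √(q - 3) = √(-3 + q))
Y = -223/4394 (Y = 446/(-8788) = 446*(-1/8788) = -223/4394 ≈ -0.050751)
g(o)*Y = √(-3 - 2)*(-223/4394) = √(-5)*(-223/4394) = (I*√5)*(-223/4394) = -223*I*√5/4394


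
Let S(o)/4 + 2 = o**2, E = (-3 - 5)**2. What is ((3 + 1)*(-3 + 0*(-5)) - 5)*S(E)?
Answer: -278392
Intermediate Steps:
E = 64 (E = (-8)**2 = 64)
S(o) = -8 + 4*o**2
((3 + 1)*(-3 + 0*(-5)) - 5)*S(E) = ((3 + 1)*(-3 + 0*(-5)) - 5)*(-8 + 4*64**2) = (4*(-3 + 0) - 5)*(-8 + 4*4096) = (4*(-3) - 5)*(-8 + 16384) = (-12 - 5)*16376 = -17*16376 = -278392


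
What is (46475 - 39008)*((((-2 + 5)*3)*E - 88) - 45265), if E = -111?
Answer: -346110384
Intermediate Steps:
(46475 - 39008)*((((-2 + 5)*3)*E - 88) - 45265) = (46475 - 39008)*((((-2 + 5)*3)*(-111) - 88) - 45265) = 7467*(((3*3)*(-111) - 88) - 45265) = 7467*((9*(-111) - 88) - 45265) = 7467*((-999 - 88) - 45265) = 7467*(-1087 - 45265) = 7467*(-46352) = -346110384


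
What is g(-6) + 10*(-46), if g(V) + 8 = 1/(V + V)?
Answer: -5617/12 ≈ -468.08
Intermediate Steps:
g(V) = -8 + 1/(2*V) (g(V) = -8 + 1/(V + V) = -8 + 1/(2*V))
g(-6) + 10*(-46) = (-8 + (1/2)/(-6)) + 10*(-46) = (-8 + (1/2)*(-1/6)) - 460 = (-8 - 1/12) - 460 = -97/12 - 460 = -5617/12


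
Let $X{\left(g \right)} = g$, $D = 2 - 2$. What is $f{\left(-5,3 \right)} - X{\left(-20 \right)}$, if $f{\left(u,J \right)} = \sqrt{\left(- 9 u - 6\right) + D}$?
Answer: $20 + \sqrt{39} \approx 26.245$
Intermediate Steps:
$D = 0$
$f{\left(u,J \right)} = \sqrt{-6 - 9 u}$ ($f{\left(u,J \right)} = \sqrt{\left(- 9 u - 6\right) + 0} = \sqrt{\left(-6 - 9 u\right) + 0} = \sqrt{-6 - 9 u}$)
$f{\left(-5,3 \right)} - X{\left(-20 \right)} = \sqrt{-6 - -45} - -20 = \sqrt{-6 + 45} + 20 = \sqrt{39} + 20 = 20 + \sqrt{39}$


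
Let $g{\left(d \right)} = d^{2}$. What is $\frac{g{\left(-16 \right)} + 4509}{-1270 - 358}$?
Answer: $- \frac{4765}{1628} \approx -2.9269$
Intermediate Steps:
$\frac{g{\left(-16 \right)} + 4509}{-1270 - 358} = \frac{\left(-16\right)^{2} + 4509}{-1270 - 358} = \frac{256 + 4509}{-1628} = 4765 \left(- \frac{1}{1628}\right) = - \frac{4765}{1628}$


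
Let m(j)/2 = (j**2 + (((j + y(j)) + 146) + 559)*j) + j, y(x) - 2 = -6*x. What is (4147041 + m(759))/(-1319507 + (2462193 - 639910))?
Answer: 204379/167592 ≈ 1.2195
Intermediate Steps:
y(x) = 2 - 6*x
m(j) = 2*j + 2*j**2 + 2*j*(707 - 5*j) (m(j) = 2*((j**2 + (((j + (2 - 6*j)) + 146) + 559)*j) + j) = 2*((j**2 + (((2 - 5*j) + 146) + 559)*j) + j) = 2*((j**2 + ((148 - 5*j) + 559)*j) + j) = 2*((j**2 + (707 - 5*j)*j) + j) = 2*((j**2 + j*(707 - 5*j)) + j) = 2*(j + j**2 + j*(707 - 5*j)) = 2*j + 2*j**2 + 2*j*(707 - 5*j))
(4147041 + m(759))/(-1319507 + (2462193 - 639910)) = (4147041 + 8*759*(177 - 1*759))/(-1319507 + (2462193 - 639910)) = (4147041 + 8*759*(177 - 759))/(-1319507 + 1822283) = (4147041 + 8*759*(-582))/502776 = (4147041 - 3533904)*(1/502776) = 613137*(1/502776) = 204379/167592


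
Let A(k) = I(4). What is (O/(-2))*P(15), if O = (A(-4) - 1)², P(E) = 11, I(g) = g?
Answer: -99/2 ≈ -49.500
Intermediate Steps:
A(k) = 4
O = 9 (O = (4 - 1)² = 3² = 9)
(O/(-2))*P(15) = (9/(-2))*11 = (9*(-½))*11 = -9/2*11 = -99/2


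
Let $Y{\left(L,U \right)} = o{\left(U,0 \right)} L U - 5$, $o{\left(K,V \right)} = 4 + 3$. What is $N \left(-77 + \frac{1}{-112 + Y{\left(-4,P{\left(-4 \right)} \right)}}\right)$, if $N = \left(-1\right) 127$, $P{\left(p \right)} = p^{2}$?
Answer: $\frac{5525262}{565} \approx 9779.2$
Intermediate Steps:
$o{\left(K,V \right)} = 7$
$Y{\left(L,U \right)} = -5 + 7 L U$ ($Y{\left(L,U \right)} = 7 L U - 5 = -5 + 7 L U$)
$N = -127$
$N \left(-77 + \frac{1}{-112 + Y{\left(-4,P{\left(-4 \right)} \right)}}\right) = - 127 \left(-77 + \frac{1}{-112 + \left(-5 + 7 \left(-4\right) \left(-4\right)^{2}\right)}\right) = - 127 \left(-77 + \frac{1}{-112 + \left(-5 + 7 \left(-4\right) 16\right)}\right) = - 127 \left(-77 + \frac{1}{-112 - 453}\right) = - 127 \left(-77 + \frac{1}{-565}\right) = - 127 \left(-77 - \frac{1}{565}\right) = \left(-127\right) \left(- \frac{43506}{565}\right) = \frac{5525262}{565}$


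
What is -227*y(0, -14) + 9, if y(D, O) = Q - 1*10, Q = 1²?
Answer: 2052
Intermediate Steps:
Q = 1
y(D, O) = -9 (y(D, O) = 1 - 1*10 = 1 - 10 = -9)
-227*y(0, -14) + 9 = -227*(-9) + 9 = 2043 + 9 = 2052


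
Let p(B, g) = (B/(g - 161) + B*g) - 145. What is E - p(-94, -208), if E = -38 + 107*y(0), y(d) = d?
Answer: -7175299/369 ≈ -19445.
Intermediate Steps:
p(B, g) = -145 + B*g + B/(-161 + g) (p(B, g) = (B/(-161 + g) + B*g) - 145 = (B*g + B/(-161 + g)) - 145 = -145 + B*g + B/(-161 + g))
E = -38 (E = -38 + 107*0 = -38 + 0 = -38)
E - p(-94, -208) = -38 - (23345 - 94 - 145*(-208) - 94*(-208)² - 161*(-94)*(-208))/(-161 - 208) = -38 - (23345 - 94 + 30160 - 94*43264 - 3147872)/(-369) = -38 - (-1)*(23345 - 94 + 30160 - 4066816 - 3147872)/369 = -38 - (-1)*(-7161277)/369 = -38 - 1*7161277/369 = -38 - 7161277/369 = -7175299/369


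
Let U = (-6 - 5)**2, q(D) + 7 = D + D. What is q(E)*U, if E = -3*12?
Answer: -9559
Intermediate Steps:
E = -36
q(D) = -7 + 2*D (q(D) = -7 + (D + D) = -7 + 2*D)
U = 121 (U = (-11)**2 = 121)
q(E)*U = (-7 + 2*(-36))*121 = (-7 - 72)*121 = -79*121 = -9559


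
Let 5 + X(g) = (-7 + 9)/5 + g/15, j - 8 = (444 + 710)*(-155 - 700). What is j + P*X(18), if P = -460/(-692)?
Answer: -170692917/173 ≈ -9.8666e+5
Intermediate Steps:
P = 115/173 (P = -460*(-1/692) = 115/173 ≈ 0.66474)
j = -986662 (j = 8 + (444 + 710)*(-155 - 700) = 8 + 1154*(-855) = 8 - 986670 = -986662)
X(g) = -23/5 + g/15 (X(g) = -5 + ((-7 + 9)/5 + g/15) = -5 + (2*(⅕) + g*(1/15)) = -5 + (⅖ + g/15) = -23/5 + g/15)
j + P*X(18) = -986662 + 115*(-23/5 + (1/15)*18)/173 = -986662 + 115*(-23/5 + 6/5)/173 = -986662 + (115/173)*(-17/5) = -986662 - 391/173 = -170692917/173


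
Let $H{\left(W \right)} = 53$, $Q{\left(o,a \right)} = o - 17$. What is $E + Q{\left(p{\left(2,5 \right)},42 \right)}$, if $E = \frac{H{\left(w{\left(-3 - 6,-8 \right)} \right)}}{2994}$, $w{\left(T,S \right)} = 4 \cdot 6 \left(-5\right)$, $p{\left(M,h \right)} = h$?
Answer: $- \frac{35875}{2994} \approx -11.982$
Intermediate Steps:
$w{\left(T,S \right)} = -120$ ($w{\left(T,S \right)} = 24 \left(-5\right) = -120$)
$Q{\left(o,a \right)} = -17 + o$ ($Q{\left(o,a \right)} = o - 17 = -17 + o$)
$E = \frac{53}{2994} \approx 0.017702$
$E + Q{\left(p{\left(2,5 \right)},42 \right)} = \frac{53}{2994} + \left(-17 + 5\right) = \frac{53}{2994} - 12 = - \frac{35875}{2994}$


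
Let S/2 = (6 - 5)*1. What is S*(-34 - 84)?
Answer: -236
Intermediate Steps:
S = 2 (S = 2*((6 - 5)*1) = 2*(1*1) = 2*1 = 2)
S*(-34 - 84) = 2*(-34 - 84) = 2*(-118) = -236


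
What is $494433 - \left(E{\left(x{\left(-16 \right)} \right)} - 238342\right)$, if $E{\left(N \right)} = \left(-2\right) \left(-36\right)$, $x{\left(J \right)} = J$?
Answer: $732703$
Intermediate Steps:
$E{\left(N \right)} = 72$
$494433 - \left(E{\left(x{\left(-16 \right)} \right)} - 238342\right) = 494433 - \left(72 - 238342\right) = 494433 - -238270 = 494433 + 238270 = 732703$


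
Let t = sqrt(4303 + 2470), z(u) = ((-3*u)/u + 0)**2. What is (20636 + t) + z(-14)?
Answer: 20645 + sqrt(6773) ≈ 20727.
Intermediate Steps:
z(u) = 9 (z(u) = (-3 + 0)**2 = (-3)**2 = 9)
t = sqrt(6773) ≈ 82.298
(20636 + t) + z(-14) = (20636 + sqrt(6773)) + 9 = 20645 + sqrt(6773)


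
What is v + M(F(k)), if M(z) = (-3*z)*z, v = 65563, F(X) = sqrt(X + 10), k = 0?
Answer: 65533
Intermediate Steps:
F(X) = sqrt(10 + X)
M(z) = -3*z**2
v + M(F(k)) = 65563 - 3*(sqrt(10 + 0))**2 = 65563 - 3*(sqrt(10))**2 = 65563 - 3*10 = 65563 - 30 = 65533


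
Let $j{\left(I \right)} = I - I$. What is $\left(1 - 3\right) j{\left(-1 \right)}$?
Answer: $0$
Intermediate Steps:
$j{\left(I \right)} = 0$
$\left(1 - 3\right) j{\left(-1 \right)} = \left(1 - 3\right) 0 = \left(-2\right) 0 = 0$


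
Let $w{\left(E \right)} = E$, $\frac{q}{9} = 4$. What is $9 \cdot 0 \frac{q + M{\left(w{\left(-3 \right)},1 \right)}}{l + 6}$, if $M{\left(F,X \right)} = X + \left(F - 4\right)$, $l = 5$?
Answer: $0$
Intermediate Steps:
$q = 36$ ($q = 9 \cdot 4 = 36$)
$M{\left(F,X \right)} = -4 + F + X$ ($M{\left(F,X \right)} = X + \left(F - 4\right) = X + \left(-4 + F\right) = -4 + F + X$)
$9 \cdot 0 \frac{q + M{\left(w{\left(-3 \right)},1 \right)}}{l + 6} = 9 \cdot 0 \frac{36 - 6}{5 + 6} = 0 \frac{36 - 6}{11} = 0 \cdot 30 \cdot \frac{1}{11} = 0 \cdot \frac{30}{11} = 0$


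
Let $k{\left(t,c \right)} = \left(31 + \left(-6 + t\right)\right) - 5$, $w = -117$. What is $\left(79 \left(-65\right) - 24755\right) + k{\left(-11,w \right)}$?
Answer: $-29881$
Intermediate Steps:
$k{\left(t,c \right)} = 20 + t$ ($k{\left(t,c \right)} = \left(25 + t\right) - 5 = 20 + t$)
$\left(79 \left(-65\right) - 24755\right) + k{\left(-11,w \right)} = \left(79 \left(-65\right) - 24755\right) + \left(20 - 11\right) = \left(-5135 - 24755\right) + 9 = -29890 + 9 = -29881$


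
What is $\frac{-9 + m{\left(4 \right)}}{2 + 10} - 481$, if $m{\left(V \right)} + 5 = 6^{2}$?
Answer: $- \frac{2875}{6} \approx -479.17$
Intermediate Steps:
$m{\left(V \right)} = 31$ ($m{\left(V \right)} = -5 + 6^{2} = -5 + 36 = 31$)
$\frac{-9 + m{\left(4 \right)}}{2 + 10} - 481 = \frac{-9 + 31}{2 + 10} - 481 = \frac{1}{12} \cdot 22 - 481 = \frac{11}{6} - 481 = - \frac{2875}{6}$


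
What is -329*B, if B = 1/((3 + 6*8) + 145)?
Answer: -47/28 ≈ -1.6786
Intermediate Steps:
B = 1/196 (B = 1/((3 + 48) + 145) = 1/(51 + 145) = 1/196 ≈ 0.0051020)
-329*B = -329*1/196 = -47/28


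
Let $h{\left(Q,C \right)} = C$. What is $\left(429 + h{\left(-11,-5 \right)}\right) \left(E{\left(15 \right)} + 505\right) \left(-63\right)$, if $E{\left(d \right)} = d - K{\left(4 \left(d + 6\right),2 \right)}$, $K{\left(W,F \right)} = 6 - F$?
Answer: $-13783392$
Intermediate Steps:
$E{\left(d \right)} = -4 + d$ ($E{\left(d \right)} = d - \left(6 - 2\right) = d - 4 = -4 + d$)
$\left(429 + h{\left(-11,-5 \right)}\right) \left(E{\left(15 \right)} + 505\right) \left(-63\right) = \left(429 - 5\right) \left(\left(-4 + 15\right) + 505\right) \left(-63\right) = 424 \left(11 + 505\right) \left(-63\right) = 424 \cdot 516 \left(-63\right) = 218784 \left(-63\right) = -13783392$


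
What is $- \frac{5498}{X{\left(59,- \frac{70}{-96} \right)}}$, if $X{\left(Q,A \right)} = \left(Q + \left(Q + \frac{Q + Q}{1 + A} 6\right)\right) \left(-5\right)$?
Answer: $\frac{228167}{109445} \approx 2.0848$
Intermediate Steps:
$X{\left(Q,A \right)} = - 10 Q - \frac{60 Q}{1 + A}$ ($X{\left(Q,A \right)} = \left(Q + \left(Q + \frac{2 Q}{1 + A} 6\right)\right) \left(-5\right) = \left(Q + \left(Q + \frac{12 Q}{1 + A}\right)\right) \left(-5\right) = \left(2 Q + \frac{12 Q}{1 + A}\right) \left(-5\right) = - 10 Q - \frac{60 Q}{1 + A}$)
$- \frac{5498}{X{\left(59,- \frac{70}{-96} \right)}} = - \frac{5498}{\left(-10\right) 59 \frac{1}{1 - \frac{70}{-96}} \left(7 - \frac{70}{-96}\right)} = - \frac{5498}{\left(-10\right) 59 \frac{1}{1 - - \frac{35}{48}} \left(7 - - \frac{35}{48}\right)} = - \frac{5498}{\left(-10\right) 59 \frac{1}{1 + \frac{35}{48}} \left(7 + \frac{35}{48}\right)} = - \frac{5498}{\left(-10\right) 59 \frac{1}{\frac{83}{48}} \cdot \frac{371}{48}} = - \frac{5498}{\left(-10\right) 59 \cdot \frac{48}{83} \cdot \frac{371}{48}} = - \frac{5498}{- \frac{218890}{83}} = \left(-5498\right) \left(- \frac{83}{218890}\right) = \frac{228167}{109445}$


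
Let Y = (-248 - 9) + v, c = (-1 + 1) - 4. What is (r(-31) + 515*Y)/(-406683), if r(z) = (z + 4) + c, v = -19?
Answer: 142171/406683 ≈ 0.34959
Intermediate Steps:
c = -4 (c = 0 - 4 = -4)
Y = -276 (Y = (-248 - 9) - 19 = -257 - 19 = -276)
r(z) = z (r(z) = (z + 4) - 4 = (4 + z) - 4 = z)
(r(-31) + 515*Y)/(-406683) = (-31 + 515*(-276))/(-406683) = (-31 - 142140)*(-1/406683) = -142171*(-1/406683) = 142171/406683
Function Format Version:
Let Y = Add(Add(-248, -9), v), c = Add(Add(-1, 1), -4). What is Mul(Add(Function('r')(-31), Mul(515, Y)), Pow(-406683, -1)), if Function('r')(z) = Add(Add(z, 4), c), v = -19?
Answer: Rational(142171, 406683) ≈ 0.34959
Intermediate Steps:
c = -4 (c = Add(0, -4) = -4)
Y = -276 (Y = Add(Add(-248, -9), -19) = Add(-257, -19) = -276)
Function('r')(z) = z (Function('r')(z) = Add(Add(z, 4), -4) = Add(Add(4, z), -4) = z)
Mul(Add(Function('r')(-31), Mul(515, Y)), Pow(-406683, -1)) = Mul(Add(-31, Mul(515, -276)), Pow(-406683, -1)) = Mul(Add(-31, -142140), Rational(-1, 406683)) = Mul(-142171, Rational(-1, 406683)) = Rational(142171, 406683)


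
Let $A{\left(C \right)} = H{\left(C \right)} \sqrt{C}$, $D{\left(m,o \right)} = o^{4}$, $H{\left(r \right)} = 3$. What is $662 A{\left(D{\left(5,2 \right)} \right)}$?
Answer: $7944$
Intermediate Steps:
$A{\left(C \right)} = 3 \sqrt{C}$
$662 A{\left(D{\left(5,2 \right)} \right)} = 662 \cdot 3 \sqrt{2^{4}} = 662 \cdot 3 \sqrt{16} = 662 \cdot 3 \cdot 4 = 662 \cdot 12 = 7944$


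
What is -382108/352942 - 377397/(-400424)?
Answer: -9902980909/70663223704 ≈ -0.14014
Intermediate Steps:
-382108/352942 - 377397/(-400424) = -382108*1/352942 - 377397*(-1/400424) = -191054/176471 + 377397/400424 = -9902980909/70663223704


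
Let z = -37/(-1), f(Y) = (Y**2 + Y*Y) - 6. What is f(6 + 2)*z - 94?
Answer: 4420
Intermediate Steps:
f(Y) = -6 + 2*Y**2 (f(Y) = (Y**2 + Y**2) - 6 = 2*Y**2 - 6 = -6 + 2*Y**2)
z = 37 (z = -37*(-1) = 37)
f(6 + 2)*z - 94 = (-6 + 2*(6 + 2)**2)*37 - 94 = (-6 + 2*8**2)*37 - 94 = (-6 + 2*64)*37 - 94 = (-6 + 128)*37 - 94 = 122*37 - 94 = 4514 - 94 = 4420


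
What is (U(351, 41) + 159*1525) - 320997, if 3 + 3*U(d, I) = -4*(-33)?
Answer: -78479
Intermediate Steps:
U(d, I) = 43 (U(d, I) = -1 + (-4*(-33))/3 = -1 + (1/3)*132 = -1 + 44 = 43)
(U(351, 41) + 159*1525) - 320997 = (43 + 159*1525) - 320997 = (43 + 242475) - 320997 = 242518 - 320997 = -78479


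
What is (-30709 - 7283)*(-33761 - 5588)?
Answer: 1494947208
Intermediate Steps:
(-30709 - 7283)*(-33761 - 5588) = -37992*(-39349) = 1494947208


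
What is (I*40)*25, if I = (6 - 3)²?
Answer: 9000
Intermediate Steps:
I = 9 (I = 3² = 9)
(I*40)*25 = (9*40)*25 = 360*25 = 9000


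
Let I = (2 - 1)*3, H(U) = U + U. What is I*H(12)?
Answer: 72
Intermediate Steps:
H(U) = 2*U
I = 3 (I = 1*3 = 3)
I*H(12) = 3*(2*12) = 3*24 = 72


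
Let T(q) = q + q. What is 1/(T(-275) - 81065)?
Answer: -1/81615 ≈ -1.2253e-5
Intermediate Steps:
T(q) = 2*q
1/(T(-275) - 81065) = 1/(2*(-275) - 81065) = 1/(-550 - 81065) = 1/(-81615) = -1/81615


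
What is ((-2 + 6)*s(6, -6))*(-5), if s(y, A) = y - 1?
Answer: -100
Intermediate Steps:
s(y, A) = -1 + y
((-2 + 6)*s(6, -6))*(-5) = ((-2 + 6)*(-1 + 6))*(-5) = (4*5)*(-5) = 20*(-5) = -100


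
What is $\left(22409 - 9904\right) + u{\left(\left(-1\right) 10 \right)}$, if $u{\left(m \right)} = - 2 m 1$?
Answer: $12525$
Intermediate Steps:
$u{\left(m \right)} = - 2 m$
$\left(22409 - 9904\right) + u{\left(\left(-1\right) 10 \right)} = \left(22409 - 9904\right) - 2 \left(\left(-1\right) 10\right) = 12505 - -20 = 12505 + 20 = 12525$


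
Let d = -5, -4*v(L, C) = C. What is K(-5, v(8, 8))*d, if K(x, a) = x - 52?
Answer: 285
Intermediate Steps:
v(L, C) = -C/4
K(x, a) = -52 + x
K(-5, v(8, 8))*d = (-52 - 5)*(-5) = -57*(-5) = 285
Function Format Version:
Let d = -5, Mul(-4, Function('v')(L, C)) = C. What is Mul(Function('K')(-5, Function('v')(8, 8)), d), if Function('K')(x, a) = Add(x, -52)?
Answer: 285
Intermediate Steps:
Function('v')(L, C) = Mul(Rational(-1, 4), C)
Function('K')(x, a) = Add(-52, x)
Mul(Function('K')(-5, Function('v')(8, 8)), d) = Mul(Add(-52, -5), -5) = Mul(-57, -5) = 285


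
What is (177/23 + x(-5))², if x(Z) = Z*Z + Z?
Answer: 405769/529 ≈ 767.05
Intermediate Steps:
x(Z) = Z + Z² (x(Z) = Z² + Z = Z + Z²)
(177/23 + x(-5))² = (177/23 - 5*(1 - 5))² = (177*(1/23) - 5*(-4))² = (177/23 + 20)² = (637/23)² = 405769/529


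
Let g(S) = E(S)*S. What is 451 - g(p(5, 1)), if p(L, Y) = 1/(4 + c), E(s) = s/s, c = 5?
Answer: 4058/9 ≈ 450.89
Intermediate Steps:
E(s) = 1
p(L, Y) = ⅑ (p(L, Y) = 1/(4 + 5) = 1/9 = ⅑)
g(S) = S (g(S) = 1*S = S)
451 - g(p(5, 1)) = 451 - 1*⅑ = 451 - ⅑ = 4058/9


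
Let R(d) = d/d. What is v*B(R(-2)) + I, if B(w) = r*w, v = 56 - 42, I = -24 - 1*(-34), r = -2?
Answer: -18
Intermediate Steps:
I = 10 (I = -24 + 34 = 10)
R(d) = 1
v = 14
B(w) = -2*w
v*B(R(-2)) + I = 14*(-2*1) + 10 = 14*(-2) + 10 = -28 + 10 = -18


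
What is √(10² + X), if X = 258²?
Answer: 2*√16666 ≈ 258.19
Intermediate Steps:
X = 66564
√(10² + X) = √(10² + 66564) = √(100 + 66564) = √66664 = 2*√16666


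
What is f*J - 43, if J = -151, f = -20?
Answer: 2977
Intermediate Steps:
f*J - 43 = -20*(-151) - 43 = 3020 - 43 = 2977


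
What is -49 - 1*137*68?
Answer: -9365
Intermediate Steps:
-49 - 1*137*68 = -49 - 137*68 = -49 - 9316 = -9365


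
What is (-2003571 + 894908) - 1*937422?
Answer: -2046085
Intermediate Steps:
(-2003571 + 894908) - 1*937422 = -1108663 - 937422 = -2046085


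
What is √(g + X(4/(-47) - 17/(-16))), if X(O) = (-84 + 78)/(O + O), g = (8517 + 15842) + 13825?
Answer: 2*√11692910/35 ≈ 195.40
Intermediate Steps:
g = 38184 (g = 24359 + 13825 = 38184)
X(O) = -3/O (X(O) = -6*1/(2*O) = -3/O)
√(g + X(4/(-47) - 17/(-16))) = √(38184 - 3/(4/(-47) - 17/(-16))) = √(38184 - 3/(4*(-1/47) - 17*(-1/16))) = √(38184 - 3/(-4/47 + 17/16)) = √(38184 - 3/735/752) = √(38184 - 3*752/735) = √(38184 - 752/245) = √(9354328/245) = 2*√11692910/35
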